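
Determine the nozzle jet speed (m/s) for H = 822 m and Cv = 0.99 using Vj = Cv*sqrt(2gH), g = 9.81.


Vj = 0.99 * sqrt(2*9.81*822) = 125.7247 m/s


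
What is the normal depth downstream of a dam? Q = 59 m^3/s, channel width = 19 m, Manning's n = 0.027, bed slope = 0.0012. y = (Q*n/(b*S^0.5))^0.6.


y = (59 * 0.027 / (19 * 0.0012^0.5))^0.6 = 1.6995 m


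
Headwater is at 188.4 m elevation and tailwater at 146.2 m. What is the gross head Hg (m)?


Hg = 188.4 - 146.2 = 42.2000 m


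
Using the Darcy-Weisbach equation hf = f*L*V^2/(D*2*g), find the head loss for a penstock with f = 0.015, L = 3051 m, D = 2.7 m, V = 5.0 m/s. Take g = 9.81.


hf = 0.015 * 3051 * 5.0^2 / (2.7 * 2 * 9.81) = 21.5979 m


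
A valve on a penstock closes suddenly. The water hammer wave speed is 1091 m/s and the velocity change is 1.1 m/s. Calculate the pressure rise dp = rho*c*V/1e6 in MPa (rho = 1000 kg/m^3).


dp = 1000 * 1091 * 1.1 / 1e6 = 1.2001 MPa


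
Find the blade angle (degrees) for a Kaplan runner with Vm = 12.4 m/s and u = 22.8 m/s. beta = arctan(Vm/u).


beta = arctan(12.4 / 22.8) = 28.5400 degrees


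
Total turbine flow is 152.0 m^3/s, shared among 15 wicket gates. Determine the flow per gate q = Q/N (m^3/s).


q = 152.0 / 15 = 10.1333 m^3/s


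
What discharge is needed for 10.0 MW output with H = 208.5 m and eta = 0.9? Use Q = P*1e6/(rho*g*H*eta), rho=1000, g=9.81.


Q = 10.0 * 1e6 / (1000 * 9.81 * 208.5 * 0.9) = 5.4323 m^3/s


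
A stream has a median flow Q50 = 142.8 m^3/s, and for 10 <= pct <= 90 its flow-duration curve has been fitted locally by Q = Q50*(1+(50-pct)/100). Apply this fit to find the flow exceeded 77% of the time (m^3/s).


Q = 142.8 * (1 + (50 - 77)/100) = 104.2440 m^3/s


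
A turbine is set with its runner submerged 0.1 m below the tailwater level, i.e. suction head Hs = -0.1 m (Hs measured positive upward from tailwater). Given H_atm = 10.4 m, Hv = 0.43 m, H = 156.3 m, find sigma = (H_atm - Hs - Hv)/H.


sigma = (10.4 - (-0.1) - 0.43) / 156.3 = 0.0644


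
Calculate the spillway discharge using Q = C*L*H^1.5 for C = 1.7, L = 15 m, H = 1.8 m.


Q = 1.7 * 15 * 1.8^1.5 = 61.5813 m^3/s


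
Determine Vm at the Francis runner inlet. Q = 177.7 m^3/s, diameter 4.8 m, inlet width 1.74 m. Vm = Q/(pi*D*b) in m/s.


Vm = 177.7 / (pi * 4.8 * 1.74) = 6.7725 m/s


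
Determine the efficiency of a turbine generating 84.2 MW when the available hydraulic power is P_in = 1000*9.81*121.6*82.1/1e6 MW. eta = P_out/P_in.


P_in = 1000 * 9.81 * 121.6 * 82.1 / 1e6 = 97.9368 MW
eta = 84.2 / 97.9368 = 0.8597


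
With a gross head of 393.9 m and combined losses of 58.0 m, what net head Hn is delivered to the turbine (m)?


Hn = 393.9 - 58.0 = 335.9000 m


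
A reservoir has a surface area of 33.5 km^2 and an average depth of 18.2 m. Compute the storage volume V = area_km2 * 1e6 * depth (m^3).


V = 33.5 * 1e6 * 18.2 = 6.0970e+08 m^3


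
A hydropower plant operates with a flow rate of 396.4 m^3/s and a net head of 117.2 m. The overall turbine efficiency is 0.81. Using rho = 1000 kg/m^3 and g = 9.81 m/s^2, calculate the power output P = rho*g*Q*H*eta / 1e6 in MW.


P = 1000 * 9.81 * 396.4 * 117.2 * 0.81 / 1e6 = 369.1605 MW


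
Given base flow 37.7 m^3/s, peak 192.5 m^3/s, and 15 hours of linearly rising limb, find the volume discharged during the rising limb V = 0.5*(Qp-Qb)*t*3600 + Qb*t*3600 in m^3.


V = 0.5*(192.5 - 37.7)*15*3600 + 37.7*15*3600 = 6.2154e+06 m^3


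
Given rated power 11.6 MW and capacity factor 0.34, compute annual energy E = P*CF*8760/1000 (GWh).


E = 11.6 * 0.34 * 8760 / 1000 = 34.5494 GWh


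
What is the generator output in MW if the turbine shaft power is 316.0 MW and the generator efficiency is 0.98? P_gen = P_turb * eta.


P_gen = 316.0 * 0.98 = 309.6800 MW


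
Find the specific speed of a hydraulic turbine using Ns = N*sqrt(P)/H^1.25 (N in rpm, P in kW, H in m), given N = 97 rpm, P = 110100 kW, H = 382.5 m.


Ns = 97 * 110100^0.5 / 382.5^1.25 = 19.0273


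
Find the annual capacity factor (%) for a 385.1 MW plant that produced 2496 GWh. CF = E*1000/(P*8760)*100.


CF = 2496 * 1000 / (385.1 * 8760) * 100 = 73.9890 %


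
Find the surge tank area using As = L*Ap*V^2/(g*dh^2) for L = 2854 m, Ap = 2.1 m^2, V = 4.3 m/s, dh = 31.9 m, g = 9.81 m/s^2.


As = 2854 * 2.1 * 4.3^2 / (9.81 * 31.9^2) = 11.1009 m^2


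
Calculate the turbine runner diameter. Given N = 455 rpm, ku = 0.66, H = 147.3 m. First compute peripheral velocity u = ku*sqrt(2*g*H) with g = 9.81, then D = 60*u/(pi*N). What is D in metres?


u = 0.66 * sqrt(2*9.81*147.3) = 35.4809 m/s
D = 60 * 35.4809 / (pi * 455) = 1.4893 m


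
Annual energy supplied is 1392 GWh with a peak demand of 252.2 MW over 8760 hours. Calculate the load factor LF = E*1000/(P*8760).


LF = 1392 * 1000 / (252.2 * 8760) = 0.6301


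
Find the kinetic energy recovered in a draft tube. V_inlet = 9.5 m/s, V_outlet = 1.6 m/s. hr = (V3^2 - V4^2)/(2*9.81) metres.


hr = (9.5^2 - 1.6^2) / (2*9.81) = 4.4694 m


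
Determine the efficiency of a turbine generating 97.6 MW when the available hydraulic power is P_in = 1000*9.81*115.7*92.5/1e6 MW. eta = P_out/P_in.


P_in = 1000 * 9.81 * 115.7 * 92.5 / 1e6 = 104.9891 MW
eta = 97.6 / 104.9891 = 0.9296


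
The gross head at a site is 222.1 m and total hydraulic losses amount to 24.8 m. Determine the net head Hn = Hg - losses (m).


Hn = 222.1 - 24.8 = 197.3000 m


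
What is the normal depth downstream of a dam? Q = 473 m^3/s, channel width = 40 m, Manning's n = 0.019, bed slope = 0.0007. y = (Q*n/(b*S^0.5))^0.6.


y = (473 * 0.019 / (40 * 0.0007^0.5))^0.6 = 3.6091 m


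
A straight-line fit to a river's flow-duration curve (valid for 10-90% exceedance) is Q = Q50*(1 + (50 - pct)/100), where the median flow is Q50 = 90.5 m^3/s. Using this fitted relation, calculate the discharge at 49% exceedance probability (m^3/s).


Q = 90.5 * (1 + (50 - 49)/100) = 91.4050 m^3/s


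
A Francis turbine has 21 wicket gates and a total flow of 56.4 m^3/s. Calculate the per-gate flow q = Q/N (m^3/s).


q = 56.4 / 21 = 2.6857 m^3/s


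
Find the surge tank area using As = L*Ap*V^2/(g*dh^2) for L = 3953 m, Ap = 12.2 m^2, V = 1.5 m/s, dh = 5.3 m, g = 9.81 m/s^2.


As = 3953 * 12.2 * 1.5^2 / (9.81 * 5.3^2) = 393.7753 m^2


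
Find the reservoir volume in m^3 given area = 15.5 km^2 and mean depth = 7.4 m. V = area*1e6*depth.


V = 15.5 * 1e6 * 7.4 = 1.1470e+08 m^3


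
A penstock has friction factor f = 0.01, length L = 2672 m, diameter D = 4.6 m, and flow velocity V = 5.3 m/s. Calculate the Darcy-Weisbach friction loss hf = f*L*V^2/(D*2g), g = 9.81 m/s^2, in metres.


hf = 0.01 * 2672 * 5.3^2 / (4.6 * 2 * 9.81) = 8.3163 m


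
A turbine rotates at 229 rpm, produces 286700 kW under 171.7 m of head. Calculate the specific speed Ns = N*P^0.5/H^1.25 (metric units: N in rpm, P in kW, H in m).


Ns = 229 * 286700^0.5 / 171.7^1.25 = 197.2815


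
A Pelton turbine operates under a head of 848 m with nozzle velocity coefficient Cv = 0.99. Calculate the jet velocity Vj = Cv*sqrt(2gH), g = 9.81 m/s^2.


Vj = 0.99 * sqrt(2*9.81*848) = 127.6976 m/s


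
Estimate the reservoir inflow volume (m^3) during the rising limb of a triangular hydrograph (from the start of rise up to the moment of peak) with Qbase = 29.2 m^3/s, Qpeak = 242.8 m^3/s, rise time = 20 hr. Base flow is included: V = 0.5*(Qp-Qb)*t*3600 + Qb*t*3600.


V = 0.5*(242.8 - 29.2)*20*3600 + 29.2*20*3600 = 9.7920e+06 m^3


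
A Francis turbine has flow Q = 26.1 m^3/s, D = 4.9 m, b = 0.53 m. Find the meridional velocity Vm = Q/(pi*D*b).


Vm = 26.1 / (pi * 4.9 * 0.53) = 3.1990 m/s


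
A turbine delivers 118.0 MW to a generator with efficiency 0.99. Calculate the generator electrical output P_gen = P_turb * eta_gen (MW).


P_gen = 118.0 * 0.99 = 116.8200 MW


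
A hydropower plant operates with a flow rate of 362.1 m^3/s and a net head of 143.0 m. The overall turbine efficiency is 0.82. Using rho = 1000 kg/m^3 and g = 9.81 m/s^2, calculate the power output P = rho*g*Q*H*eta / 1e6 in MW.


P = 1000 * 9.81 * 362.1 * 143.0 * 0.82 / 1e6 = 416.5311 MW


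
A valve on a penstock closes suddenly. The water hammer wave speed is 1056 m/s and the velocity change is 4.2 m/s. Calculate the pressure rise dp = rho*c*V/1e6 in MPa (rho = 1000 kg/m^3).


dp = 1000 * 1056 * 4.2 / 1e6 = 4.4352 MPa


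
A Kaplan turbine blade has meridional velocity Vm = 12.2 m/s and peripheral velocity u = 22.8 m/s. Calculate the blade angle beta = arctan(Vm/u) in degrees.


beta = arctan(12.2 / 22.8) = 28.1507 degrees


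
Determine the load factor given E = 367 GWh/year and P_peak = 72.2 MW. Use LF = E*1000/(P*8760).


LF = 367 * 1000 / (72.2 * 8760) = 0.5803


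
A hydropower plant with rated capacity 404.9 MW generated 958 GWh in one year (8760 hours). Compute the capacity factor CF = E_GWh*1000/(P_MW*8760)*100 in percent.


CF = 958 * 1000 / (404.9 * 8760) * 100 = 27.0093 %


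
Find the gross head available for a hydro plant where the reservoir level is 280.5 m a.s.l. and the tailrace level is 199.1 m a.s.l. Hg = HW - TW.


Hg = 280.5 - 199.1 = 81.4000 m


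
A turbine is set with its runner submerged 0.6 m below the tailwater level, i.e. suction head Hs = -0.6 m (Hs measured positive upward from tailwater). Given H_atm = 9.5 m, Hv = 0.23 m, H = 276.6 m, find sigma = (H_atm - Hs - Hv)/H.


sigma = (9.5 - (-0.6) - 0.23) / 276.6 = 0.0357


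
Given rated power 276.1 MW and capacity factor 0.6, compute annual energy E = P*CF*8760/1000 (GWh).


E = 276.1 * 0.6 * 8760 / 1000 = 1451.1816 GWh


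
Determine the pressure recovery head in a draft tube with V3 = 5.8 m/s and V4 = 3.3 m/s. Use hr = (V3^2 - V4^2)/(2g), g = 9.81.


hr = (5.8^2 - 3.3^2) / (2*9.81) = 1.1595 m


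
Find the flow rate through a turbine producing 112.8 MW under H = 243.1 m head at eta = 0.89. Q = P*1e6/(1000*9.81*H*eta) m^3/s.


Q = 112.8 * 1e6 / (1000 * 9.81 * 243.1 * 0.89) = 53.1453 m^3/s


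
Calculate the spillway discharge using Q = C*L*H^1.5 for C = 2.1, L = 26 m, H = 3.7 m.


Q = 2.1 * 26 * 3.7^1.5 = 388.5932 m^3/s


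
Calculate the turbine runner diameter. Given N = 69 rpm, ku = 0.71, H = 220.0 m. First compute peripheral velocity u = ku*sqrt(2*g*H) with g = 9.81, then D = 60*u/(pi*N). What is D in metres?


u = 0.71 * sqrt(2*9.81*220.0) = 46.6465 m/s
D = 60 * 46.6465 / (pi * 69) = 12.9113 m


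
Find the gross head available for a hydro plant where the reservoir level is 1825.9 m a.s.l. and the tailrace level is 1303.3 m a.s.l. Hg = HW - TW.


Hg = 1825.9 - 1303.3 = 522.6000 m


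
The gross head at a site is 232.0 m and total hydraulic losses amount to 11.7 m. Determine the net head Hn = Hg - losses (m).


Hn = 232.0 - 11.7 = 220.3000 m


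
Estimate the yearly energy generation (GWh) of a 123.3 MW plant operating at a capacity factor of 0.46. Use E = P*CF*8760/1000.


E = 123.3 * 0.46 * 8760 / 1000 = 496.8497 GWh


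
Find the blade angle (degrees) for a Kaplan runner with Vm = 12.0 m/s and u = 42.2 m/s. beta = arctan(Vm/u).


beta = arctan(12.0 / 42.2) = 15.8736 degrees


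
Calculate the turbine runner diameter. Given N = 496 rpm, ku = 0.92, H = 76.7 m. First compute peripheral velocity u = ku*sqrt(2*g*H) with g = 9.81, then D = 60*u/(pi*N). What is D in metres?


u = 0.92 * sqrt(2*9.81*76.7) = 35.6891 m/s
D = 60 * 35.6891 / (pi * 496) = 1.3742 m


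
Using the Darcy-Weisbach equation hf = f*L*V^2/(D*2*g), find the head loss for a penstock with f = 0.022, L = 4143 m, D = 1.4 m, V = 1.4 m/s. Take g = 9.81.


hf = 0.022 * 4143 * 1.4^2 / (1.4 * 2 * 9.81) = 6.5038 m


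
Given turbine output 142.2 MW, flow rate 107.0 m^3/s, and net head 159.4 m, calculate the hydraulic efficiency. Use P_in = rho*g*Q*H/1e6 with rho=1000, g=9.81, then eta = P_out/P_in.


P_in = 1000 * 9.81 * 107.0 * 159.4 / 1e6 = 167.3174 MW
eta = 142.2 / 167.3174 = 0.8499


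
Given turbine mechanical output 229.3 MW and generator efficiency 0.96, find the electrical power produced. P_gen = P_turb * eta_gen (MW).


P_gen = 229.3 * 0.96 = 220.1280 MW


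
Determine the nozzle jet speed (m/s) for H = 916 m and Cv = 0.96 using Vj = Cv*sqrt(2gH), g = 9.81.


Vj = 0.96 * sqrt(2*9.81*916) = 128.6970 m/s


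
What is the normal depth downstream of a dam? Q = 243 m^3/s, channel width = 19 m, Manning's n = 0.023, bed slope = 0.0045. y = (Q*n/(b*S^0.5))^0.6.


y = (243 * 0.023 / (19 * 0.0045^0.5))^0.6 = 2.4276 m


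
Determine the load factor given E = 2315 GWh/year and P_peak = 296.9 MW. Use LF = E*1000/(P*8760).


LF = 2315 * 1000 / (296.9 * 8760) = 0.8901


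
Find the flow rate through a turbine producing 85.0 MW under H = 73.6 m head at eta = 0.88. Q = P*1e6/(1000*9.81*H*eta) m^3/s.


Q = 85.0 * 1e6 / (1000 * 9.81 * 73.6 * 0.88) = 133.7795 m^3/s


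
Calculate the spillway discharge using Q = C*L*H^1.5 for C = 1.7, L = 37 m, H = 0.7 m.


Q = 1.7 * 37 * 0.7^1.5 = 36.8381 m^3/s


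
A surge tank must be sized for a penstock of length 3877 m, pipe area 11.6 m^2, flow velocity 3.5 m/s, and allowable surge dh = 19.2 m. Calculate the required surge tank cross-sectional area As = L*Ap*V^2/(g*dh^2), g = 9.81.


As = 3877 * 11.6 * 3.5^2 / (9.81 * 19.2^2) = 152.3416 m^2


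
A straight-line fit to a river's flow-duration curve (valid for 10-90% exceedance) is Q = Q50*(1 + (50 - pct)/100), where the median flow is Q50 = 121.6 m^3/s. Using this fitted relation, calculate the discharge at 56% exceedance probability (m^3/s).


Q = 121.6 * (1 + (50 - 56)/100) = 114.3040 m^3/s


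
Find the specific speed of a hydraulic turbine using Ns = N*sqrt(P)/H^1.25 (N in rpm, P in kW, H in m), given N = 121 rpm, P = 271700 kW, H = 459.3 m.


Ns = 121 * 271700^0.5 / 459.3^1.25 = 29.6626


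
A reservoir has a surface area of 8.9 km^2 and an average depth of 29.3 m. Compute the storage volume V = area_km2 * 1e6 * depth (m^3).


V = 8.9 * 1e6 * 29.3 = 2.6077e+08 m^3


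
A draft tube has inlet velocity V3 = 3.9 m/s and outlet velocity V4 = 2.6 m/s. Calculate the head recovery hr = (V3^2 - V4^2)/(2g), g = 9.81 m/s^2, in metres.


hr = (3.9^2 - 2.6^2) / (2*9.81) = 0.4307 m


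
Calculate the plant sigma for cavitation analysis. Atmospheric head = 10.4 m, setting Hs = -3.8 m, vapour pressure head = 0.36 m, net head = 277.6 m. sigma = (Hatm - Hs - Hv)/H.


sigma = (10.4 - (-3.8) - 0.36) / 277.6 = 0.0499


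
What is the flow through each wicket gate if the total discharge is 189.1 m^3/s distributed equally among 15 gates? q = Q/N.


q = 189.1 / 15 = 12.6067 m^3/s


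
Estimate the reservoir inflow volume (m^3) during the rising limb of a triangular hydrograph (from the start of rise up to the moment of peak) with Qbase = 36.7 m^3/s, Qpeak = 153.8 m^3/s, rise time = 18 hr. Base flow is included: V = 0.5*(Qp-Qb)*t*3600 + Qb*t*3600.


V = 0.5*(153.8 - 36.7)*18*3600 + 36.7*18*3600 = 6.1722e+06 m^3


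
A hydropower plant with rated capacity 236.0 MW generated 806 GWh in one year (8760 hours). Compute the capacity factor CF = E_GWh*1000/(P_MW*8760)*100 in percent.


CF = 806 * 1000 / (236.0 * 8760) * 100 = 38.9869 %


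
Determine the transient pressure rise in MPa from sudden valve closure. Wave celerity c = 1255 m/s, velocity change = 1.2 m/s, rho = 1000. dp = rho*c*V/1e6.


dp = 1000 * 1255 * 1.2 / 1e6 = 1.5060 MPa


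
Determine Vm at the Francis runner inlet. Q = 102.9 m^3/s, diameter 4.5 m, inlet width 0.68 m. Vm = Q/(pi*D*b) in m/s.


Vm = 102.9 / (pi * 4.5 * 0.68) = 10.7040 m/s


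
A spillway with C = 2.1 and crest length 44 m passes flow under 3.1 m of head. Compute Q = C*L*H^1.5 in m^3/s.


Q = 2.1 * 44 * 3.1^1.5 = 504.3297 m^3/s


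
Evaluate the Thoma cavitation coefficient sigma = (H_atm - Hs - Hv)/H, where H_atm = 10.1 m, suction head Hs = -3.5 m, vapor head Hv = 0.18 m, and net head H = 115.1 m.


sigma = (10.1 - (-3.5) - 0.18) / 115.1 = 0.1166


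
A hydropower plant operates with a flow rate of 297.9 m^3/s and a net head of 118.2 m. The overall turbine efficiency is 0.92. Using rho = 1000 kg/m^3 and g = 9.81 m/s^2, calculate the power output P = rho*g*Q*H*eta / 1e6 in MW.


P = 1000 * 9.81 * 297.9 * 118.2 * 0.92 / 1e6 = 317.7934 MW


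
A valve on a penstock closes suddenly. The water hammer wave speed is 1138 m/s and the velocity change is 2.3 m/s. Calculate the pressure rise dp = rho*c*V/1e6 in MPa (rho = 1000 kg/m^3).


dp = 1000 * 1138 * 2.3 / 1e6 = 2.6174 MPa


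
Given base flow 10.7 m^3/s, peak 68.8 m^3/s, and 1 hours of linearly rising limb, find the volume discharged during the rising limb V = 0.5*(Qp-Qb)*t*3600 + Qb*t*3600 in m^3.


V = 0.5*(68.8 - 10.7)*1*3600 + 10.7*1*3600 = 143100.0000 m^3


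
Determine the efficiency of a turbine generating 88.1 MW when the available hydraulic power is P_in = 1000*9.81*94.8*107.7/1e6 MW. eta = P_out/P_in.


P_in = 1000 * 9.81 * 94.8 * 107.7 / 1e6 = 100.1597 MW
eta = 88.1 / 100.1597 = 0.8796


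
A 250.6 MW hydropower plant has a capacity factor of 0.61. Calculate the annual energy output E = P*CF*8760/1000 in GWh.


E = 250.6 * 0.61 * 8760 / 1000 = 1339.1062 GWh


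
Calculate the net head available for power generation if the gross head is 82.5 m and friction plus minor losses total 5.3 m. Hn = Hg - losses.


Hn = 82.5 - 5.3 = 77.2000 m


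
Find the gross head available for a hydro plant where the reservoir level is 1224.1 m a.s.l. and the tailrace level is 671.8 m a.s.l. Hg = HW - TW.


Hg = 1224.1 - 671.8 = 552.3000 m


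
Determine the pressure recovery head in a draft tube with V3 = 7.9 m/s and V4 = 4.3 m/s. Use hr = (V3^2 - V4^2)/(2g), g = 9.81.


hr = (7.9^2 - 4.3^2) / (2*9.81) = 2.2385 m


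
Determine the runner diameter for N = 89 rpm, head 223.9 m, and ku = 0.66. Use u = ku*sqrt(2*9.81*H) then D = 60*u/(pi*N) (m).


u = 0.66 * sqrt(2*9.81*223.9) = 43.7442 m/s
D = 60 * 43.7442 / (pi * 89) = 9.3871 m


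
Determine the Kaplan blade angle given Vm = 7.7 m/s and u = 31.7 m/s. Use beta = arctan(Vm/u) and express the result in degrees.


beta = arctan(7.7 / 31.7) = 13.6529 degrees


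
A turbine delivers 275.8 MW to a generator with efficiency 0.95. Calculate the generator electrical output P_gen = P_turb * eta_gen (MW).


P_gen = 275.8 * 0.95 = 262.0100 MW


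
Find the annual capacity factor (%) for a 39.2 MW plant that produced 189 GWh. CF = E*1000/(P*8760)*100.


CF = 189 * 1000 / (39.2 * 8760) * 100 = 55.0391 %


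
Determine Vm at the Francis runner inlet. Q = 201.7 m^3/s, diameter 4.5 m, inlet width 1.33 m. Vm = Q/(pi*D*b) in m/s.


Vm = 201.7 / (pi * 4.5 * 1.33) = 10.7273 m/s


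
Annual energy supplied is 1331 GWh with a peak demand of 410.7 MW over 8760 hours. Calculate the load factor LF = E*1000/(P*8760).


LF = 1331 * 1000 / (410.7 * 8760) = 0.3700


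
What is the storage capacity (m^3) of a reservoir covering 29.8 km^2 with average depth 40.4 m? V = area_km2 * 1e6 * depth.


V = 29.8 * 1e6 * 40.4 = 1.2039e+09 m^3


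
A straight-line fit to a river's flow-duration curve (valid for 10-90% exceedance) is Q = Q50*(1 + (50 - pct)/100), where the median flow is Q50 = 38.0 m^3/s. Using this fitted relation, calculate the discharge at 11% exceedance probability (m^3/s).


Q = 38.0 * (1 + (50 - 11)/100) = 52.8200 m^3/s


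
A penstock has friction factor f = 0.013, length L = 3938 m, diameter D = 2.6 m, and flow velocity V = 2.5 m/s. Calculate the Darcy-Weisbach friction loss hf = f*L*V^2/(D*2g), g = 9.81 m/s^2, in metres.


hf = 0.013 * 3938 * 2.5^2 / (2.6 * 2 * 9.81) = 6.2723 m


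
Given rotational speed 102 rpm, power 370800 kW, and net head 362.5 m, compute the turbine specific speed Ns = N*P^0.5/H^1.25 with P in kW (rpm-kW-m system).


Ns = 102 * 370800^0.5 / 362.5^1.25 = 39.2677


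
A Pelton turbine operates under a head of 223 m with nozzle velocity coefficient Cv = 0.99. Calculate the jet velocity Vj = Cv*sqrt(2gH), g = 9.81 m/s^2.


Vj = 0.99 * sqrt(2*9.81*223) = 65.4843 m/s


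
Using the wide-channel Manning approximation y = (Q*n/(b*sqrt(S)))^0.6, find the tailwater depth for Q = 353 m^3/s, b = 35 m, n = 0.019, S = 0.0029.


y = (353 * 0.019 / (35 * 0.0029^0.5))^0.6 = 2.1417 m


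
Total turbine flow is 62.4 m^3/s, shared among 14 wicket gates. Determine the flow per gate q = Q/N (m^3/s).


q = 62.4 / 14 = 4.4571 m^3/s


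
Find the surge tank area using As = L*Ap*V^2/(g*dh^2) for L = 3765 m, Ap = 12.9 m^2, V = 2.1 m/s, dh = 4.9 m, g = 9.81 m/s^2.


As = 3765 * 12.9 * 2.1^2 / (9.81 * 4.9^2) = 909.3522 m^2


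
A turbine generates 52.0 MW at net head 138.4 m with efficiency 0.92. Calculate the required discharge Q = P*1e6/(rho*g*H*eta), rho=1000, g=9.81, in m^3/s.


Q = 52.0 * 1e6 / (1000 * 9.81 * 138.4 * 0.92) = 41.6304 m^3/s


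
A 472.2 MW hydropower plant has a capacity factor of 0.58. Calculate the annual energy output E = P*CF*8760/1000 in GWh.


E = 472.2 * 0.58 * 8760 / 1000 = 2399.1538 GWh


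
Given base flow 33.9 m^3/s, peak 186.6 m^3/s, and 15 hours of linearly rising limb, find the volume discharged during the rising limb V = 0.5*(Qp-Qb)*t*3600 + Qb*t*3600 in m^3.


V = 0.5*(186.6 - 33.9)*15*3600 + 33.9*15*3600 = 5.9535e+06 m^3


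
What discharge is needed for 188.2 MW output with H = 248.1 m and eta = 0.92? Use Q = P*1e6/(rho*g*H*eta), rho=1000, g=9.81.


Q = 188.2 * 1e6 / (1000 * 9.81 * 248.1 * 0.92) = 84.0497 m^3/s


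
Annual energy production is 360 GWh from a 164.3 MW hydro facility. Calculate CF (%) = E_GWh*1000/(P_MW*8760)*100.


CF = 360 * 1000 / (164.3 * 8760) * 100 = 25.0127 %


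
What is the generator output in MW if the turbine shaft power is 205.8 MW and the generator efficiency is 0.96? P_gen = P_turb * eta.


P_gen = 205.8 * 0.96 = 197.5680 MW


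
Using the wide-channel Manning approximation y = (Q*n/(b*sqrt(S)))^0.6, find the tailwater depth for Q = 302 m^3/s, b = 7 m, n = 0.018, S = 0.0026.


y = (302 * 0.018 / (7 * 0.0026^0.5))^0.6 = 5.1241 m


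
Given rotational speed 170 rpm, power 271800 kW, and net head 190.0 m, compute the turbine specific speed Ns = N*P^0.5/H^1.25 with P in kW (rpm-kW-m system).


Ns = 170 * 271800^0.5 / 190.0^1.25 = 125.6411


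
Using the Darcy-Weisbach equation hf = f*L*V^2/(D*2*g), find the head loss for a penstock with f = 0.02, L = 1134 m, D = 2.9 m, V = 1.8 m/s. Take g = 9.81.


hf = 0.02 * 1134 * 1.8^2 / (2.9 * 2 * 9.81) = 1.2915 m


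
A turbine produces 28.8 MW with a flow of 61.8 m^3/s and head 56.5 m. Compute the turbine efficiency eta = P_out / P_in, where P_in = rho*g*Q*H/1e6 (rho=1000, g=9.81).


P_in = 1000 * 9.81 * 61.8 * 56.5 / 1e6 = 34.2536 MW
eta = 28.8 / 34.2536 = 0.8408


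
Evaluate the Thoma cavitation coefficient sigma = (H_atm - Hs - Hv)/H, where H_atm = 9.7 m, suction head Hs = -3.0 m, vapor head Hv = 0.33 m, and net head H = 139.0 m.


sigma = (9.7 - (-3.0) - 0.33) / 139.0 = 0.0890


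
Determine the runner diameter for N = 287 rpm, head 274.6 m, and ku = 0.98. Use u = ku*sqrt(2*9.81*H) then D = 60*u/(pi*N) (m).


u = 0.98 * sqrt(2*9.81*274.6) = 71.9326 m/s
D = 60 * 71.9326 / (pi * 287) = 4.7868 m


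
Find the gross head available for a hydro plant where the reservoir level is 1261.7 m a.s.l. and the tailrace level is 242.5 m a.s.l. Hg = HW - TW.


Hg = 1261.7 - 242.5 = 1019.2000 m


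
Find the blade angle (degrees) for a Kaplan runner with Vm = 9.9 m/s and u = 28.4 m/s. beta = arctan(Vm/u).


beta = arctan(9.9 / 28.4) = 19.2181 degrees


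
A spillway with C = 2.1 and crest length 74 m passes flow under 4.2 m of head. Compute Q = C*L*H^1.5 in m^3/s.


Q = 2.1 * 74 * 4.2^1.5 = 1337.5960 m^3/s


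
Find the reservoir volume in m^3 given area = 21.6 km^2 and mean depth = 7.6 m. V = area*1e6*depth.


V = 21.6 * 1e6 * 7.6 = 1.6416e+08 m^3


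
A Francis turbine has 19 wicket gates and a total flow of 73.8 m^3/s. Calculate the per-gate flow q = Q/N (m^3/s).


q = 73.8 / 19 = 3.8842 m^3/s


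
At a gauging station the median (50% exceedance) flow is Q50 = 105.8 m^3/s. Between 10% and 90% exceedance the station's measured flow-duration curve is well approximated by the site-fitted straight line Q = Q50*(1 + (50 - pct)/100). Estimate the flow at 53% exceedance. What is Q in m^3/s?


Q = 105.8 * (1 + (50 - 53)/100) = 102.6260 m^3/s


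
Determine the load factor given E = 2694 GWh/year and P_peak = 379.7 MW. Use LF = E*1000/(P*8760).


LF = 2694 * 1000 / (379.7 * 8760) = 0.8099


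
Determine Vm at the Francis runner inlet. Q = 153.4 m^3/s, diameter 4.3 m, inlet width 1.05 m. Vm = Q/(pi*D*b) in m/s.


Vm = 153.4 / (pi * 4.3 * 1.05) = 10.8148 m/s


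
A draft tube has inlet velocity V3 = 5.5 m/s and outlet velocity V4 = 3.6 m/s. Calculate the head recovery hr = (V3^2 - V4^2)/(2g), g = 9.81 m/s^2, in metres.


hr = (5.5^2 - 3.6^2) / (2*9.81) = 0.8812 m


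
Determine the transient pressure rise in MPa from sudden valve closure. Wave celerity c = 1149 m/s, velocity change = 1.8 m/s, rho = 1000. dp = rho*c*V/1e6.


dp = 1000 * 1149 * 1.8 / 1e6 = 2.0682 MPa


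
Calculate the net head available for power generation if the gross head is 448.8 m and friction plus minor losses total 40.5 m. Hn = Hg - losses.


Hn = 448.8 - 40.5 = 408.3000 m


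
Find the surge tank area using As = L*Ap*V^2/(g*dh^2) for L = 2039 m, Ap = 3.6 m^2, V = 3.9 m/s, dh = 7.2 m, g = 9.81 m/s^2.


As = 2039 * 3.6 * 3.9^2 / (9.81 * 7.2^2) = 219.5406 m^2


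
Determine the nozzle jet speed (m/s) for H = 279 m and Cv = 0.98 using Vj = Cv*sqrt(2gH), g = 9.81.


Vj = 0.98 * sqrt(2*9.81*279) = 72.5066 m/s


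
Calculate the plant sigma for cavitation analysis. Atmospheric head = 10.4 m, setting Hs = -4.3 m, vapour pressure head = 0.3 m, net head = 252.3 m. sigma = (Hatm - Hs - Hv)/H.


sigma = (10.4 - (-4.3) - 0.3) / 252.3 = 0.0571


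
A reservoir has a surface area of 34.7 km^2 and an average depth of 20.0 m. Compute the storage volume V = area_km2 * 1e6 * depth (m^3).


V = 34.7 * 1e6 * 20.0 = 6.9400e+08 m^3


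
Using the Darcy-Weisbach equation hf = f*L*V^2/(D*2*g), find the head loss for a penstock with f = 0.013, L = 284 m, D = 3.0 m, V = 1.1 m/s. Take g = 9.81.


hf = 0.013 * 284 * 1.1^2 / (3.0 * 2 * 9.81) = 0.0759 m


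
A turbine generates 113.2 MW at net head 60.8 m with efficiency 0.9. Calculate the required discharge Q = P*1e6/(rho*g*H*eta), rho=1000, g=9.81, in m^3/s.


Q = 113.2 * 1e6 / (1000 * 9.81 * 60.8 * 0.9) = 210.8780 m^3/s


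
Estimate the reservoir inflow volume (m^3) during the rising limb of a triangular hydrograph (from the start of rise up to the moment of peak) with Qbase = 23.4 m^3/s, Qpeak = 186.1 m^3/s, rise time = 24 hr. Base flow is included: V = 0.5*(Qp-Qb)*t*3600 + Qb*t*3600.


V = 0.5*(186.1 - 23.4)*24*3600 + 23.4*24*3600 = 9.0504e+06 m^3


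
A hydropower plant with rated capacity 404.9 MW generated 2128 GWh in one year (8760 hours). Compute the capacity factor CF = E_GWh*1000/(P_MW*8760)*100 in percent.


CF = 2128 * 1000 / (404.9 * 8760) * 100 = 59.9956 %


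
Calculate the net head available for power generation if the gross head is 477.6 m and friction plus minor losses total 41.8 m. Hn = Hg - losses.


Hn = 477.6 - 41.8 = 435.8000 m


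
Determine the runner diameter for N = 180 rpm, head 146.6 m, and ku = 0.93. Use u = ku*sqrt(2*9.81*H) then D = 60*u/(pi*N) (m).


u = 0.93 * sqrt(2*9.81*146.6) = 49.8769 m/s
D = 60 * 49.8769 / (pi * 180) = 5.2921 m


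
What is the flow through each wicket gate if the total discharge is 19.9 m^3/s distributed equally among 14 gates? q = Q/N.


q = 19.9 / 14 = 1.4214 m^3/s


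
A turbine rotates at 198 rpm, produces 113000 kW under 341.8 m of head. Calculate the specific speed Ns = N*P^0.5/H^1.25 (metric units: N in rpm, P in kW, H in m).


Ns = 198 * 113000^0.5 / 341.8^1.25 = 45.2886


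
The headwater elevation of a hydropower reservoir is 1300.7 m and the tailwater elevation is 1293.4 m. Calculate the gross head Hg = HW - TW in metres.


Hg = 1300.7 - 1293.4 = 7.3000 m


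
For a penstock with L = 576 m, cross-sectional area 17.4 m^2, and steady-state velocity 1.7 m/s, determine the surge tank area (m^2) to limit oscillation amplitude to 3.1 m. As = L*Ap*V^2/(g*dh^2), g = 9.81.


As = 576 * 17.4 * 1.7^2 / (9.81 * 3.1^2) = 307.2396 m^2


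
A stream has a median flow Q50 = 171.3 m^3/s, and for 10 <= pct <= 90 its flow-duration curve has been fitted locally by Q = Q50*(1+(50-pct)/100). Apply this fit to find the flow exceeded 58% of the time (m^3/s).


Q = 171.3 * (1 + (50 - 58)/100) = 157.5960 m^3/s


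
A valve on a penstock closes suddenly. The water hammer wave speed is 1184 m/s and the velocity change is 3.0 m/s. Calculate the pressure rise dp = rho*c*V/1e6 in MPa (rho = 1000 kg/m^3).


dp = 1000 * 1184 * 3.0 / 1e6 = 3.5520 MPa


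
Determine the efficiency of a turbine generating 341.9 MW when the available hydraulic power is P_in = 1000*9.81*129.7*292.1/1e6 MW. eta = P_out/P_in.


P_in = 1000 * 9.81 * 129.7 * 292.1 / 1e6 = 371.6555 MW
eta = 341.9 / 371.6555 = 0.9199


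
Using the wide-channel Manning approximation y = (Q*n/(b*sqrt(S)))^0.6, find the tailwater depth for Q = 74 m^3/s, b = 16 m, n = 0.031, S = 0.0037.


y = (74 * 0.031 / (16 * 0.0037^0.5))^0.6 = 1.6727 m


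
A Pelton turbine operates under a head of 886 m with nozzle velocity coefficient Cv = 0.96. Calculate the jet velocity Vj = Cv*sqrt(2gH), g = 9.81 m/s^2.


Vj = 0.96 * sqrt(2*9.81*886) = 126.5720 m/s


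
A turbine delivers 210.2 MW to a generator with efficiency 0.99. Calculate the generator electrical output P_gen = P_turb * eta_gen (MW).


P_gen = 210.2 * 0.99 = 208.0980 MW


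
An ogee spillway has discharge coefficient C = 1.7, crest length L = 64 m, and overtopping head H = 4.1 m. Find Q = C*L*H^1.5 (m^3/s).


Q = 1.7 * 64 * 4.1^1.5 = 903.2432 m^3/s


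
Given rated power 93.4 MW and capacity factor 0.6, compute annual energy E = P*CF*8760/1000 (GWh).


E = 93.4 * 0.6 * 8760 / 1000 = 490.9104 GWh


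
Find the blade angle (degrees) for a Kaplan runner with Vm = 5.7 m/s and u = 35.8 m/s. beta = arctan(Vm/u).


beta = arctan(5.7 / 35.8) = 9.0466 degrees


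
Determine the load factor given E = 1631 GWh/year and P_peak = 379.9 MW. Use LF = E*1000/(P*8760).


LF = 1631 * 1000 / (379.9 * 8760) = 0.4901


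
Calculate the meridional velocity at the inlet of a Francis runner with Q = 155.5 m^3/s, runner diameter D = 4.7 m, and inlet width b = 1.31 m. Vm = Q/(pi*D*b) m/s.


Vm = 155.5 / (pi * 4.7 * 1.31) = 8.0392 m/s


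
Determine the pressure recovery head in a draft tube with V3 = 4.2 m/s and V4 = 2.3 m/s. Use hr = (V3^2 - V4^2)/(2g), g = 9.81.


hr = (4.2^2 - 2.3^2) / (2*9.81) = 0.6295 m


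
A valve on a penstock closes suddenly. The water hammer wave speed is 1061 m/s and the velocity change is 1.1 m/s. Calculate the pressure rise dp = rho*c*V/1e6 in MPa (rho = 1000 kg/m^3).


dp = 1000 * 1061 * 1.1 / 1e6 = 1.1671 MPa


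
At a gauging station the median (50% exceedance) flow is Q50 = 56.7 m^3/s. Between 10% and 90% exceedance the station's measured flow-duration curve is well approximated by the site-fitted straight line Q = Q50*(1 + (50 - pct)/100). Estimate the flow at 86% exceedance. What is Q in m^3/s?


Q = 56.7 * (1 + (50 - 86)/100) = 36.2880 m^3/s


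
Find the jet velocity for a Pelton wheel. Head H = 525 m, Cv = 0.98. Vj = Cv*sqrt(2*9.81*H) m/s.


Vj = 0.98 * sqrt(2*9.81*525) = 99.4616 m/s


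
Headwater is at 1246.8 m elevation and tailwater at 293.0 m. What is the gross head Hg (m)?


Hg = 1246.8 - 293.0 = 953.8000 m


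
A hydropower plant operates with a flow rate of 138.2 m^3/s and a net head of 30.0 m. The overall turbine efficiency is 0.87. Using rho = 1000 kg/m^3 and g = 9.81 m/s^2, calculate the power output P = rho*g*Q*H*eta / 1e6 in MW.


P = 1000 * 9.81 * 138.2 * 30.0 * 0.87 / 1e6 = 35.3849 MW


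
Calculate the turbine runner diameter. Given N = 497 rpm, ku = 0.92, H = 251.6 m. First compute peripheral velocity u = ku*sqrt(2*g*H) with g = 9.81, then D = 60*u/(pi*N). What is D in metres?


u = 0.92 * sqrt(2*9.81*251.6) = 64.6387 m/s
D = 60 * 64.6387 / (pi * 497) = 2.4839 m


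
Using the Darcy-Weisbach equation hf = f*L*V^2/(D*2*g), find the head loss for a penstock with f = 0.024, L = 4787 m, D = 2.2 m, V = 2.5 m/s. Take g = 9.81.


hf = 0.024 * 4787 * 2.5^2 / (2.2 * 2 * 9.81) = 16.6354 m


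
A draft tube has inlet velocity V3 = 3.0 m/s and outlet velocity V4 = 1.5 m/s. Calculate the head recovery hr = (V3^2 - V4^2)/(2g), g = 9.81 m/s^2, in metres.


hr = (3.0^2 - 1.5^2) / (2*9.81) = 0.3440 m


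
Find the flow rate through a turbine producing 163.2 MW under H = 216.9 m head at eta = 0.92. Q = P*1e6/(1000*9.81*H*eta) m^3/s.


Q = 163.2 * 1e6 / (1000 * 9.81 * 216.9 * 0.92) = 83.3688 m^3/s


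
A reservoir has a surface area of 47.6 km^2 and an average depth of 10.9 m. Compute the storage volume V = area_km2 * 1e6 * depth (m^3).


V = 47.6 * 1e6 * 10.9 = 5.1884e+08 m^3


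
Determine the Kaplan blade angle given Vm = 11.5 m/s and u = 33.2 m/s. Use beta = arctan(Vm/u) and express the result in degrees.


beta = arctan(11.5 / 33.2) = 19.1053 degrees


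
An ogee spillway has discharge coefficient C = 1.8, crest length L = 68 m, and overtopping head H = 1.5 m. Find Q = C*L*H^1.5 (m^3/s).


Q = 1.8 * 68 * 1.5^1.5 = 224.8632 m^3/s


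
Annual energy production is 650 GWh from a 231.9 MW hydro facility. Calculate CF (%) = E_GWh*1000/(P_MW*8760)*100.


CF = 650 * 1000 / (231.9 * 8760) * 100 = 31.9969 %


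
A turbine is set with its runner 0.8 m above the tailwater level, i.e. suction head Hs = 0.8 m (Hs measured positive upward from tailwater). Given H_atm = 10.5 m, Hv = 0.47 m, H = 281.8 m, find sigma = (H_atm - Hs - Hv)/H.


sigma = (10.5 - 0.8 - 0.47) / 281.8 = 0.0328


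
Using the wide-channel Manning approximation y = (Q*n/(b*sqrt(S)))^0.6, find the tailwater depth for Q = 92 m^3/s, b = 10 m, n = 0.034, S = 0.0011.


y = (92 * 0.034 / (10 * 0.0011^0.5))^0.6 = 3.8436 m


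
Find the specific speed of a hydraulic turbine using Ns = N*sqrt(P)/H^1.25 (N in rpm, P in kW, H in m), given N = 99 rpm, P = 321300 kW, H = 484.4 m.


Ns = 99 * 321300^0.5 / 484.4^1.25 = 24.6937


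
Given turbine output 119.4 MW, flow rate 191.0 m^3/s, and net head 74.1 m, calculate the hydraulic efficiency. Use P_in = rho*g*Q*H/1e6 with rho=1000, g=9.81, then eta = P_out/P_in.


P_in = 1000 * 9.81 * 191.0 * 74.1 / 1e6 = 138.8419 MW
eta = 119.4 / 138.8419 = 0.8600


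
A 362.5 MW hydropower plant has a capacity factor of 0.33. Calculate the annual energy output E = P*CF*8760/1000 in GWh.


E = 362.5 * 0.33 * 8760 / 1000 = 1047.9150 GWh


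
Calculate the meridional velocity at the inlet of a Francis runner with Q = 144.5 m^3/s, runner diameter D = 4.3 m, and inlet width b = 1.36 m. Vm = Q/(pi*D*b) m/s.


Vm = 144.5 / (pi * 4.3 * 1.36) = 7.8652 m/s


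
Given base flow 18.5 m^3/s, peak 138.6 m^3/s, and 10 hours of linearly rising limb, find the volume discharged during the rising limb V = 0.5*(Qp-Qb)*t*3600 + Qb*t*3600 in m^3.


V = 0.5*(138.6 - 18.5)*10*3600 + 18.5*10*3600 = 2.8278e+06 m^3


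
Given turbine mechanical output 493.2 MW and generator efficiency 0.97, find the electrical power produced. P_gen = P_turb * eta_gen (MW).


P_gen = 493.2 * 0.97 = 478.4040 MW


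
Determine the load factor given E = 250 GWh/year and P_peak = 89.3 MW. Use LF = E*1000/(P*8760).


LF = 250 * 1000 / (89.3 * 8760) = 0.3196


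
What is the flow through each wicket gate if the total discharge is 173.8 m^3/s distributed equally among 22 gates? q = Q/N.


q = 173.8 / 22 = 7.9000 m^3/s


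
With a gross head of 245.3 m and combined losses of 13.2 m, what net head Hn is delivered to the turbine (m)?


Hn = 245.3 - 13.2 = 232.1000 m


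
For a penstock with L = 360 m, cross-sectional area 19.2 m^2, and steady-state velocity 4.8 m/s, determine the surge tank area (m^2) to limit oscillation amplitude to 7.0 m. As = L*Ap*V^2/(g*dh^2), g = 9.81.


As = 360 * 19.2 * 4.8^2 / (9.81 * 7.0^2) = 331.2998 m^2


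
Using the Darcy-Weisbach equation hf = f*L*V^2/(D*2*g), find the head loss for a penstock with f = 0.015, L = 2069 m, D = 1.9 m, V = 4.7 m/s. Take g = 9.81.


hf = 0.015 * 2069 * 4.7^2 / (1.9 * 2 * 9.81) = 18.3906 m


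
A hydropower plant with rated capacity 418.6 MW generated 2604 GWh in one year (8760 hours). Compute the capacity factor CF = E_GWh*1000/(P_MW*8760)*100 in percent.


CF = 2604 * 1000 / (418.6 * 8760) * 100 = 71.0130 %


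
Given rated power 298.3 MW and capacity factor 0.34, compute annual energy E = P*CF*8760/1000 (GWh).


E = 298.3 * 0.34 * 8760 / 1000 = 888.4567 GWh


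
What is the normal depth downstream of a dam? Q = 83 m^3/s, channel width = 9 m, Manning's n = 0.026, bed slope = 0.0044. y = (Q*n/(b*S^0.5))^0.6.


y = (83 * 0.026 / (9 * 0.0044^0.5))^0.6 = 2.1620 m


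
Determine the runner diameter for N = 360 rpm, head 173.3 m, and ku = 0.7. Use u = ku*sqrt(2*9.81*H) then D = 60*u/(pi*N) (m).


u = 0.7 * sqrt(2*9.81*173.3) = 40.8175 m/s
D = 60 * 40.8175 / (pi * 360) = 2.1654 m


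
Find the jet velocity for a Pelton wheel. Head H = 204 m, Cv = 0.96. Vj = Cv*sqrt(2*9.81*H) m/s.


Vj = 0.96 * sqrt(2*9.81*204) = 60.7346 m/s


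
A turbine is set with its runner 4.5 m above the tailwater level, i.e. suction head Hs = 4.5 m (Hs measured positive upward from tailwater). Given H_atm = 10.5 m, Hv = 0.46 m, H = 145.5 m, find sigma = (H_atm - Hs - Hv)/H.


sigma = (10.5 - 4.5 - 0.46) / 145.5 = 0.0381


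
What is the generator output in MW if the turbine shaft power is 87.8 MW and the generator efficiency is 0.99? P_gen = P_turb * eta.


P_gen = 87.8 * 0.99 = 86.9220 MW


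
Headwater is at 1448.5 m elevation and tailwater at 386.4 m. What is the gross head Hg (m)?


Hg = 1448.5 - 386.4 = 1062.1000 m


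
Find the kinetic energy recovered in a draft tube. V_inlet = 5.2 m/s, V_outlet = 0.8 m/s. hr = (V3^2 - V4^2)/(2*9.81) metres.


hr = (5.2^2 - 0.8^2) / (2*9.81) = 1.3456 m


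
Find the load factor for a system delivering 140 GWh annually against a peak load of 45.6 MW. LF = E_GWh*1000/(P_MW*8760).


LF = 140 * 1000 / (45.6 * 8760) = 0.3505


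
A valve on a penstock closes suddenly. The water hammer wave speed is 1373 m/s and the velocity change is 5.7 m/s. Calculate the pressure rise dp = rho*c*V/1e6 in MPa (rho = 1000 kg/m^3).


dp = 1000 * 1373 * 5.7 / 1e6 = 7.8261 MPa


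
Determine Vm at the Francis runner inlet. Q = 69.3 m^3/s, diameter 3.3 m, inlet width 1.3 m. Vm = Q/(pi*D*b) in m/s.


Vm = 69.3 / (pi * 3.3 * 1.3) = 5.1419 m/s


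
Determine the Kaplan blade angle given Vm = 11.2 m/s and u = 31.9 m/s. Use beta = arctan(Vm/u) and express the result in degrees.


beta = arctan(11.2 / 31.9) = 19.3460 degrees


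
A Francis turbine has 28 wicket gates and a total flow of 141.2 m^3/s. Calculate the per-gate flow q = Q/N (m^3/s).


q = 141.2 / 28 = 5.0429 m^3/s


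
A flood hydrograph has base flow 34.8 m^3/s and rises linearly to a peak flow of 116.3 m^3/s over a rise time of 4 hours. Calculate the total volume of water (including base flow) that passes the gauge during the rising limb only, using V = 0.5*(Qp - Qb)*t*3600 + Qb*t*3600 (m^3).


V = 0.5*(116.3 - 34.8)*4*3600 + 34.8*4*3600 = 1.0879e+06 m^3
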